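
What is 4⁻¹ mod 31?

31 = 7·4 + 3
4 = 1·3 + 1
3 = 3·1 + 0
Back-substituting gives 4·8 ≡ 1 (mod 31).

8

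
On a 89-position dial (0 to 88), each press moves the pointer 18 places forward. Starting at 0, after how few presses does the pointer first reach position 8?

18⁻¹ ≡ 5 (mod 89) because 18·5 = 90 = 1·89 + 1.
So x ≡ 5·8 = 40 ≡ 40 (mod 89).

40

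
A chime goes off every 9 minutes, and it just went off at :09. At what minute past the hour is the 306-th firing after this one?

306·9 = 2754.
Dividing 2754 by 60 gives quotient 45 and remainder 54.
(9 + 54) mod 60 = 3.

3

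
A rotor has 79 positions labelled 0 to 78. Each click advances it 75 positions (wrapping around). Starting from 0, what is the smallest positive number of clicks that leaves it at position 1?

59

75·59 = 4425 = 56·79 + 1, so 75⁻¹ ≡ 59 (mod 79).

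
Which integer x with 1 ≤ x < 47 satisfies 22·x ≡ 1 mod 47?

15

22·15 = 330 = 7·47 + 1, so 22⁻¹ ≡ 15 (mod 47).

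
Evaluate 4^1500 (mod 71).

45

Successive squares of 4 mod 71: 4^1≡4, 4^2≡16, 4^4≡43, 4^8≡3, 4^16≡9, 4^32≡10, 4^64≡29, 4^128≡60, 4^256≡50, 4^512≡15, 4^1024≡12.
Since 1500 = 4 + 8 + 16 + 64 + 128 + 256 + 1024 in binary, 4^1500 ≡ 43·3·9·29·60·50·12 ≡ 45 (mod 71).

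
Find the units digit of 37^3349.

Powers of 7 mod 10 repeat with period 4: 7, 9, 3, 1.
3349 leaves remainder 1 on division by 4, so 37^3349 ends in 7.

7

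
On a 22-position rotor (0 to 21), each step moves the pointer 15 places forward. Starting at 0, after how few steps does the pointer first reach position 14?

The inverse of 15 mod 22 is 3 (since 15·3 = 45 ≡ 1).
Multiplying both sides by 3: x ≡ 3·14 = 42 ≡ 20 (mod 22).

20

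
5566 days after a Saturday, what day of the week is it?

5566 mod 7 = 1 (since 795·7 = 5565).
Saturday + 1 day → Sunday.

Sunday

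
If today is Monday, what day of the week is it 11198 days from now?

Dividing 11198 by 7 gives quotient 1599 and remainder 5.
Monday + 5 days → Saturday.

Saturday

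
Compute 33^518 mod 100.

9

By repeated squaring mod 100: 33^1≡33, 33^2≡89, 33^4≡21, 33^8≡41, 33^16≡81, 33^32≡61, 33^64≡21, 33^128≡41, 33^256≡81, 33^512≡61.
Since 518 = 2 + 4 + 512 in binary, 33^518 ≡ 89·21·61 ≡ 9 (mod 100).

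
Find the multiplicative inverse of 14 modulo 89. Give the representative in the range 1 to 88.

70

89 = 6·14 + 5
14 = 2·5 + 4
5 = 1·4 + 1
4 = 4·1 + 0
Back-substituting gives 14·70 ≡ 1 (mod 89).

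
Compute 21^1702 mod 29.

9

By repeated squaring mod 29: 21^1≡21, 21^2≡6, 21^4≡7, 21^8≡20, 21^16≡23, 21^32≡7, 21^64≡20, 21^128≡23, 21^256≡7, 21^512≡20, 21^1024≡23.
1702 = 2 + 4 + 32 + 128 + 512 + 1024, so 21^1702 ≡ 6·7·7·23·20·23 ≡ 9 (mod 29).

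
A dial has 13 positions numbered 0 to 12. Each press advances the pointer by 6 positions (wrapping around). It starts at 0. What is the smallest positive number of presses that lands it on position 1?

11

6⁻¹ ≡ 11 (mod 13) because 6·11 = 66 = 5·13 + 1.
Multiplying both sides by 11: x ≡ 11·1 = 11 ≡ 11 (mod 13).
Check: 6·11 = 66 = 5·13 + 1.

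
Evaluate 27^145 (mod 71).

20

Successive squares of 27 mod 71: 27^1≡27, 27^2≡19, 27^4≡6, 27^8≡36, 27^16≡18, 27^32≡40, 27^64≡38, 27^128≡24.
Since 145 = 1 + 16 + 128 in binary, 27^145 ≡ 27·18·24 ≡ 20 (mod 71).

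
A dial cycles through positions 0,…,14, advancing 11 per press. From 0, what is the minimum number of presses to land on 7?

2

11⁻¹ ≡ 11 (mod 15) because 11·11 = 121 = 8·15 + 1.
Multiplying both sides by 11: x ≡ 11·7 = 77 ≡ 2 (mod 15).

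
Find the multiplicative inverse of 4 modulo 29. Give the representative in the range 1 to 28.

22

29 = 7·4 + 1
4 = 4·1 + 0
Back-substituting gives 4·22 ≡ 1 (mod 29).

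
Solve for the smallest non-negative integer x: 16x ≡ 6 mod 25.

16

16⁻¹ ≡ 11 (mod 25) because 16·11 = 176 = 7·25 + 1.
Multiplying both sides by 11: x ≡ 11·6 = 66 ≡ 16 (mod 25).
Check: 16·16 = 256 = 10·25 + 6.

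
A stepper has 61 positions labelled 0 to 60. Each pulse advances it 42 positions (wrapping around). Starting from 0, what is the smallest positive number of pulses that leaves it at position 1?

16

61 = 1·42 + 19
42 = 2·19 + 4
19 = 4·4 + 3
4 = 1·3 + 1
3 = 3·1 + 0
Back-substituting gives 42·16 ≡ 1 (mod 61).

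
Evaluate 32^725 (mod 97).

95

By repeated squaring mod 97: 32^1≡32, 32^2≡54, 32^4≡6, 32^8≡36, 32^16≡35, 32^32≡61, 32^64≡35, 32^128≡61, 32^256≡35, 32^512≡61.
Since 725 = 1 + 4 + 16 + 64 + 128 + 512 in binary, 32^725 ≡ 32·6·35·35·61·61 ≡ 95 (mod 97).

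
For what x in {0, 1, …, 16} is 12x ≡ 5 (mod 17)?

16

The inverse of 12 mod 17 is 10 (since 12·10 = 120 ≡ 1).
Multiplying both sides by 10: x ≡ 10·5 = 50 ≡ 16 (mod 17).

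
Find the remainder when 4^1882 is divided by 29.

7

By repeated squaring mod 29: 4^1≡4, 4^2≡16, 4^4≡24, 4^8≡25, 4^16≡16, 4^32≡24, 4^64≡25, 4^128≡16, 4^256≡24, 4^512≡25, 4^1024≡16.
Since 1882 = 2 + 8 + 16 + 64 + 256 + 512 + 1024 in binary, 4^1882 ≡ 16·25·16·25·24·25·16 ≡ 7 (mod 29).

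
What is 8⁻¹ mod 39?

39 = 4·8 + 7
8 = 1·7 + 1
7 = 7·1 + 0
Back-substituting gives 8·5 ≡ 1 (mod 39).

5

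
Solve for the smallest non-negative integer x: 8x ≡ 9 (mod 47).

7

The inverse of 8 mod 47 is 6 (since 8·6 = 48 ≡ 1).
So x ≡ 6·9 = 54 ≡ 7 (mod 47).
Check: 8·7 = 56 = 1·47 + 9.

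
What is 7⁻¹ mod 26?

15

7·15 = 105 = 4·26 + 1, so 7⁻¹ ≡ 15 (mod 26).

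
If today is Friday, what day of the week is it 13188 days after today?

13188 = 1884·7 + 0, so 13188 mod 7 = 0.
Friday + 0 days → Friday.

Friday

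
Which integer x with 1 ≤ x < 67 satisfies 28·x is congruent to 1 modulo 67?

28·12 = 336 = 5·67 + 1, so 28⁻¹ ≡ 12 (mod 67).

12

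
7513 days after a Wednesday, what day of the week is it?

7513 = 1073·7 + 2, so 7513 mod 7 = 2.
Wednesday + 2 days → Friday.

Friday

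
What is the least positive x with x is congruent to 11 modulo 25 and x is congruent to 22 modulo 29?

x ≡ 11 (mod 25) gives x ∈ {11, 36, 61, 86, 111, 136, 161, 186, …}.
The first of these with x mod 29 = 22 is 486.

486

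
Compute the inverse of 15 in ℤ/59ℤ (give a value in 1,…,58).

4

15·4 = 60 = 1·59 + 1, so 15⁻¹ ≡ 4 (mod 59).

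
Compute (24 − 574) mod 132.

574 mod 132 = 46 (since 4·132 = 528).
(24 − 46) mod 132 = 110.

110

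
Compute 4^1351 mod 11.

By repeated squaring mod 11: 4^1≡4, 4^2≡5, 4^4≡3, 4^8≡9, 4^16≡4, 4^32≡5, 4^64≡3, 4^128≡9, 4^256≡4, 4^512≡5, 4^1024≡3.
1351 = 1 + 2 + 4 + 64 + 256 + 1024, so 4^1351 ≡ 4·5·3·3·4·3 ≡ 4 (mod 11).

4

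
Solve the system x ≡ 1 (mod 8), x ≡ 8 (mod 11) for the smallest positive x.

x ≡ 1 (mod 8) gives x ∈ {1, 9, 17, 25, 33, 41}.
The first of these with x mod 11 = 8 is 41.

41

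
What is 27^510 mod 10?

9

Last digits of 7^n: 7, 9, 3, 1 (period 4).
510 mod 4 = 2, so the last digit matches 7^2 = 9.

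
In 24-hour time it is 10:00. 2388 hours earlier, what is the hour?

22

Dividing 2388 by 24 gives quotient 99 and remainder 12.
(10 − 12) mod 24 = 22.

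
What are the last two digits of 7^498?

Successive squares of 7 mod 100: 7^1≡7, 7^2≡49, 7^4≡1, 7^8≡1, 7^16≡1, 7^32≡1, 7^64≡1, 7^128≡1, 7^256≡1.
498 = 2 + 16 + 32 + 64 + 128 + 256, so 7^498 ≡ 49·1·1·1·1·1 ≡ 49 (mod 100).

49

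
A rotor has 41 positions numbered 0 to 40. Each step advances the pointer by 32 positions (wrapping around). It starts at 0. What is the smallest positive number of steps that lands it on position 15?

The inverse of 32 mod 41 is 9 (since 32·9 = 288 ≡ 1).
So x ≡ 9·15 = 135 ≡ 12 (mod 41).

12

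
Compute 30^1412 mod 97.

By repeated squaring mod 97: 30^1≡30, 30^2≡27, 30^4≡50, 30^8≡75, 30^16≡96, 30^32≡1, 30^64≡1, 30^128≡1, 30^256≡1, 30^512≡1, 30^1024≡1.
1412 = 4 + 128 + 256 + 1024, so 30^1412 ≡ 50·1·1·1 ≡ 50 (mod 97).

50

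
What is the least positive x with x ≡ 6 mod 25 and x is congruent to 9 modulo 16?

281

Since 16·11 ≡ 1 (mod 25), take x = 9 + 16·((6−9)·11 mod 25) = 9 + 16·17 = 281.
Check: 281 mod 25 = 6, 281 mod 16 = 9.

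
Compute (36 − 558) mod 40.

38

Dividing 558 by 40 gives quotient 13 and remainder 38.
(36 − 38) mod 40 = 38.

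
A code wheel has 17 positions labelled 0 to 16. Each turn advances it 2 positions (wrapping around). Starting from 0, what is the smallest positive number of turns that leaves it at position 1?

9

17 = 8·2 + 1
2 = 2·1 + 0
Back-substituting gives 2·9 ≡ 1 (mod 17).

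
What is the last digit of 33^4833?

3

Last digits of 3^n: 3, 9, 7, 1 (period 4).
4833 mod 4 = 1, so the last digit matches 3^1 = 3.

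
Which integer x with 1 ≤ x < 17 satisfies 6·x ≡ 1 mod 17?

6·3 = 18 = 1·17 + 1, so 6⁻¹ ≡ 3 (mod 17).

3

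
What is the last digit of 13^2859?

Last digits of 3^n: 3, 9, 7, 1 (period 4).
2859 leaves remainder 3 on division by 4, so 13^2859 ends in 7.

7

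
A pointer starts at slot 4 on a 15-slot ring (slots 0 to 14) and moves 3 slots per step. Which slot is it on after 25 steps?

25·3 = 75.
75 − 5·15 = 0, so 75 ≡ 0 (mod 15).
(4 + 0) mod 15 = 4.

4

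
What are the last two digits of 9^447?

69

By repeated squaring mod 100: 9^1≡9, 9^2≡81, 9^4≡61, 9^8≡21, 9^16≡41, 9^32≡81, 9^64≡61, 9^128≡21, 9^256≡41.
Since 447 = 1 + 2 + 4 + 8 + 16 + 32 + 128 + 256 in binary, 9^447 ≡ 9·81·61·21·41·81·21·41 ≡ 69 (mod 100).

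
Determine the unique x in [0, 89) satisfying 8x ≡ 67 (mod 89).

The inverse of 8 mod 89 is 78 (since 8·78 = 624 ≡ 1).
So x ≡ 78·67 = 5226 ≡ 64 (mod 89).

64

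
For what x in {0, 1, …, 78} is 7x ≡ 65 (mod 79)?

77

7⁻¹ ≡ 34 (mod 79) because 7·34 = 238 = 3·79 + 1.
So x ≡ 34·65 = 2210 ≡ 77 (mod 79).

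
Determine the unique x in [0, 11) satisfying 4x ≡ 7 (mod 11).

The inverse of 4 mod 11 is 3 (since 4·3 = 12 ≡ 1).
So x ≡ 3·7 = 21 ≡ 10 (mod 11).
Check: 4·10 = 40 = 3·11 + 7.

10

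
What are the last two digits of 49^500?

01

By repeated squaring mod 100: 49^1≡49, 49^2≡1, 49^4≡1, 49^8≡1, 49^16≡1, 49^32≡1, 49^64≡1, 49^128≡1, 49^256≡1.
500 = 4 + 16 + 32 + 64 + 128 + 256, so 49^500 ≡ 1·1·1·1·1·1 ≡ 1 (mod 100).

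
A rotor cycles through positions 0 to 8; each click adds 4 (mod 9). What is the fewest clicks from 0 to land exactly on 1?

7

9 = 2·4 + 1
4 = 4·1 + 0
Back-substituting gives 4·7 ≡ 1 (mod 9).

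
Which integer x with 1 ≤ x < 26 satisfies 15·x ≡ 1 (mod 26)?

15·7 = 105 = 4·26 + 1, so 15⁻¹ ≡ 7 (mod 26).

7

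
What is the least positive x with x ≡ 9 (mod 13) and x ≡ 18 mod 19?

113

x ≡ 9 (mod 13) gives x ∈ {9, 22, 35, 48, 61, 74, 87, 100, …}.
The first of these with x mod 19 = 18 is 113.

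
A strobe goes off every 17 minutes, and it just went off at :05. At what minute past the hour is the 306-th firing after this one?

306·17 = 5202.
Dividing 5202 by 60 gives quotient 86 and remainder 42.
(5 + 42) mod 60 = 47.

47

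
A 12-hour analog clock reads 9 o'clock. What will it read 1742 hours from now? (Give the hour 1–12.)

Dividing 1742 by 12 gives quotient 145 and remainder 2.
9 + 2 → 11 on a 12-hour dial.

11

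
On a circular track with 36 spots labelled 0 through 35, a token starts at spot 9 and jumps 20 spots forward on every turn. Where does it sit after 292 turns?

17

292·20 = 5840.
5840 = 162·36 + 8, so 5840 mod 36 = 8.
(9 + 8) mod 36 = 17.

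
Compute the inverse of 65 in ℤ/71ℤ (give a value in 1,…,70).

71 = 1·65 + 6
65 = 10·6 + 5
6 = 1·5 + 1
5 = 5·1 + 0
Back-substituting gives 65·59 ≡ 1 (mod 71).

59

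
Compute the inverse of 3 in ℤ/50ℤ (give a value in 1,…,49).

3·17 = 51 = 1·50 + 1, so 3⁻¹ ≡ 17 (mod 50).

17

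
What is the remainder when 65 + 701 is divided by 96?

94

701 mod 96 = 29 (since 7·96 = 672).
(65 + 29) mod 96 = 94.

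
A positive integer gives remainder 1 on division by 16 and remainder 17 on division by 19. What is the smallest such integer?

Since 19·11 ≡ 1 (mod 16), take x = 17 + 19·((1−17)·11 mod 16) = 17 + 19·0 = 17.
Check: 17 mod 16 = 1, 17 mod 19 = 17.

17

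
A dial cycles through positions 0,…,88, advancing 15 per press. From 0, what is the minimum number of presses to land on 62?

15⁻¹ ≡ 6 (mod 89) because 15·6 = 90 = 1·89 + 1.
Multiplying both sides by 6: x ≡ 6·62 = 372 ≡ 16 (mod 89).

16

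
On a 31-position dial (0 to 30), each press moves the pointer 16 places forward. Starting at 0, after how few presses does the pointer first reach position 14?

The inverse of 16 mod 31 is 2 (since 16·2 = 32 ≡ 1).
Multiplying both sides by 2: x ≡ 2·14 = 28 ≡ 28 (mod 31).

28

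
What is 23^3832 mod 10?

1

The units digit of 23^n cycles with period 4: 3, 9, 7, 1, …
3832 mod 4 = 0, so the last digit matches 3^4 = 1.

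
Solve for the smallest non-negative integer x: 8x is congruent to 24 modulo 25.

8⁻¹ ≡ 22 (mod 25) because 8·22 = 176 = 7·25 + 1.
Multiplying both sides by 22: x ≡ 22·24 = 528 ≡ 3 (mod 25).

3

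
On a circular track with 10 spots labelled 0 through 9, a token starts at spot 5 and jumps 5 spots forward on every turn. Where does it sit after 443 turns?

0

443·5 = 2215.
2215 mod 10 = 5 (since 221·10 = 2210).
(5 + 5) mod 10 = 0.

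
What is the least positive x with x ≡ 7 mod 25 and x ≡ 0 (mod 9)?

207

x ≡ 0 (mod 9) gives x ∈ {0, 9, 18, 27, 36, 45, 54, 63, …}.
The first of these with x mod 25 = 7 is 207.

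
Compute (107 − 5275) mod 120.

Dividing 5275 by 120 gives quotient 43 and remainder 115.
(107 − 115) mod 120 = 112.

112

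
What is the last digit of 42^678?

4

Last digits of 2^n: 2, 4, 8, 6 (period 4).
678 mod 4 = 2, so the last digit matches 2^2 = 4.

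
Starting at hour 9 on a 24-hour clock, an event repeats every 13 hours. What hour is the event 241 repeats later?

22

241·13 = 3133.
3133 − 130·24 = 13, so 3133 ≡ 13 (mod 24).
(9 + 13) mod 24 = 22.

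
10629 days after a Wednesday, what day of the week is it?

10629 mod 7 = 3 (since 1518·7 = 10626).
Wednesday + 3 days → Saturday.

Saturday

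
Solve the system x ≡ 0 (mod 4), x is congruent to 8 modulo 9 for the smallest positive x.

x ≡ 0 (mod 4) gives x ∈ {0, 4, 8}.
The first of these with x mod 9 = 8 is 8.

8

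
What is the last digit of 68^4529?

8

Last digits of 8^n: 8, 4, 2, 6 (period 4).
4529 mod 4 = 1, so the last digit matches 8^1 = 8.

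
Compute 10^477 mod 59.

Square-and-reduce mod 59: 10^1≡10, 10^2≡41, 10^4≡29, 10^8≡15, 10^16≡48, 10^32≡3, 10^64≡9, 10^128≡22, 10^256≡12.
477 = 1 + 4 + 8 + 16 + 64 + 128 + 256, so 10^477 ≡ 10·29·15·48·9·22·12 ≡ 43 (mod 59).

43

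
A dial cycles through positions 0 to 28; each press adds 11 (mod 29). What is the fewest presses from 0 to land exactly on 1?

8

11·8 = 88 = 3·29 + 1, so 11⁻¹ ≡ 8 (mod 29).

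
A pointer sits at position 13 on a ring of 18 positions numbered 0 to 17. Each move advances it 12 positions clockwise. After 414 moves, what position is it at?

13

414·12 = 4968.
Dividing 4968 by 18 gives quotient 276 and remainder 0.
(13 + 0) mod 18 = 13.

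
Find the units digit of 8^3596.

Last digits of 8^n: 8, 4, 2, 6 (period 4).
3596 mod 4 = 0, so the last digit matches 8^4 = 6.

6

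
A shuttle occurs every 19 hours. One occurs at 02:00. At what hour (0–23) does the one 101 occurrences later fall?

101·19 = 1919.
1919 − 79·24 = 23, so 1919 ≡ 23 (mod 24).
(2 + 23) mod 24 = 1.

1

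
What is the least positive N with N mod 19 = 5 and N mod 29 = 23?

81

Since 29·2 ≡ 1 (mod 19), take x = 23 + 29·((5−23)·2 mod 19) = 23 + 29·2 = 81.
Check: 81 mod 19 = 5, 81 mod 29 = 23.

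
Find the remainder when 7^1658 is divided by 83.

By repeated squaring mod 83: 7^1≡7, 7^2≡49, 7^4≡77, 7^8≡36, 7^16≡51, 7^32≡28, 7^64≡37, 7^128≡41, 7^256≡21, 7^512≡26, 7^1024≡12.
Since 1658 = 2 + 8 + 16 + 32 + 64 + 512 + 1024 in binary, 7^1658 ≡ 49·36·51·28·37·26·12 ≡ 9 (mod 83).

9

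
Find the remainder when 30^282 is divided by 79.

65

By repeated squaring mod 79: 30^1≡30, 30^2≡31, 30^4≡13, 30^8≡11, 30^16≡42, 30^32≡26, 30^64≡44, 30^128≡40, 30^256≡20.
282 = 2 + 8 + 16 + 256, so 30^282 ≡ 31·11·42·20 ≡ 65 (mod 79).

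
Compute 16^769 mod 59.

4

Successive squares of 16 mod 59: 16^1≡16, 16^2≡20, 16^4≡46, 16^8≡51, 16^16≡5, 16^32≡25, 16^64≡35, 16^128≡45, 16^256≡19, 16^512≡7.
Since 769 = 1 + 256 + 512 in binary, 16^769 ≡ 16·19·7 ≡ 4 (mod 59).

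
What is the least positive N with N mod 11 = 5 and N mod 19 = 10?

x ≡ 5 (mod 11) gives x ∈ {5, 16, 27, 38, 49, 60, 71, 82, …}.
The first of these with x mod 19 = 10 is 181.

181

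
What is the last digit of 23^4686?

9

Powers of 3 mod 10 repeat with period 4: 3, 9, 7, 1.
4686 leaves remainder 2 on division by 4, so 23^4686 ends in 9.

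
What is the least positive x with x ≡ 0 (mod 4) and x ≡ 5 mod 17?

56

x ≡ 0 (mod 4) gives x ∈ {0, 4, 8, 12, 16, 20, 24, 28, …}.
The first of these with x mod 17 = 5 is 56.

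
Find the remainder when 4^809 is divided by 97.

43

By repeated squaring mod 97: 4^1≡4, 4^2≡16, 4^4≡62, 4^8≡61, 4^16≡35, 4^32≡61, 4^64≡35, 4^128≡61, 4^256≡35, 4^512≡61.
809 = 1 + 8 + 32 + 256 + 512, so 4^809 ≡ 4·61·61·35·61 ≡ 43 (mod 97).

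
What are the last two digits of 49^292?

By repeated squaring mod 100: 49^1≡49, 49^2≡1, 49^4≡1, 49^8≡1, 49^16≡1, 49^32≡1, 49^64≡1, 49^128≡1, 49^256≡1.
Since 292 = 4 + 32 + 256 in binary, 49^292 ≡ 1·1·1 ≡ 1 (mod 100).

01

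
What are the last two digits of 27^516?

61

Successive squares of 27 mod 100: 27^1≡27, 27^2≡29, 27^4≡41, 27^8≡81, 27^16≡61, 27^32≡21, 27^64≡41, 27^128≡81, 27^256≡61, 27^512≡21.
Since 516 = 4 + 512 in binary, 27^516 ≡ 41·21 ≡ 61 (mod 100).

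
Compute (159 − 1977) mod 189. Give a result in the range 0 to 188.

72

Dividing 1977 by 189 gives quotient 10 and remainder 87.
(159 − 87) mod 189 = 72.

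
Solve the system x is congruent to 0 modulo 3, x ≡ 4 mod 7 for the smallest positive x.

18

Since 7·1 ≡ 1 (mod 3), take x = 4 + 7·((0−4)·1 mod 3) = 4 + 7·2 = 18.
Check: 18 mod 3 = 0, 18 mod 7 = 4.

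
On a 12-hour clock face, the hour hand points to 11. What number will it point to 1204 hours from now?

3

1204 = 100·12 + 4, so 1204 mod 12 = 4.
11 + 4 → 3 on a 12-hour dial.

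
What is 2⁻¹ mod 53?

2·27 = 54 = 1·53 + 1, so 2⁻¹ ≡ 27 (mod 53).

27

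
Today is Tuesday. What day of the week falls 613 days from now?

Saturday

613 = 87·7 + 4, so 613 mod 7 = 4.
Tuesday + 4 days → Saturday.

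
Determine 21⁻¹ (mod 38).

21·29 = 609 = 16·38 + 1, so 21⁻¹ ≡ 29 (mod 38).

29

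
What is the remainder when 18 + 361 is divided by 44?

27

361 − 8·44 = 9, so 361 ≡ 9 (mod 44).
(18 + 9) mod 44 = 27.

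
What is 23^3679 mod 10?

7

The units digit of 23^n cycles with period 4: 3, 9, 7, 1, …
3679 mod 4 = 3, so the last digit matches 3^3 = 7.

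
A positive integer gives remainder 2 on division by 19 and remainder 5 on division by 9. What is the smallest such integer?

Since 9·17 ≡ 1 (mod 19), take x = 5 + 9·((2−5)·17 mod 19) = 5 + 9·6 = 59.
Check: 59 mod 19 = 2, 59 mod 9 = 5.

59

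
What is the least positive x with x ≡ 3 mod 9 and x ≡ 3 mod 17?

Since 17·8 ≡ 1 (mod 9), take x = 3 + 17·((3−3)·8 mod 9) = 3 + 17·0 = 3.
Check: 3 mod 9 = 3, 3 mod 17 = 3.

3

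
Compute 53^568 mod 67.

By repeated squaring mod 67: 53^1≡53, 53^2≡62, 53^4≡25, 53^8≡22, 53^16≡15, 53^32≡24, 53^64≡40, 53^128≡59, 53^256≡64, 53^512≡9.
Since 568 = 8 + 16 + 32 + 512 in binary, 53^568 ≡ 22·15·24·9 ≡ 59 (mod 67).

59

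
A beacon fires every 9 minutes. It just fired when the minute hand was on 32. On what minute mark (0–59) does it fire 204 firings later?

204·9 = 1836.
1836 − 30·60 = 36, so 1836 ≡ 36 (mod 60).
(32 + 36) mod 60 = 8.

8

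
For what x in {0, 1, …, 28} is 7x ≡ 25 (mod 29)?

16

The inverse of 7 mod 29 is 25 (since 7·25 = 175 ≡ 1).
So x ≡ 25·25 = 625 ≡ 16 (mod 29).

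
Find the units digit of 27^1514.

The units digit of 27^n cycles with period 4: 7, 9, 3, 1, …
1514 mod 4 = 2, so the last digit matches 7^2 = 9.

9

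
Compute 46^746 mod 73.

72

Successive squares of 46 mod 73: 46^1≡46, 46^2≡72, 46^4≡1, 46^8≡1, 46^16≡1, 46^32≡1, 46^64≡1, 46^128≡1, 46^256≡1, 46^512≡1.
746 = 2 + 8 + 32 + 64 + 128 + 512, so 46^746 ≡ 72·1·1·1·1·1 ≡ 72 (mod 73).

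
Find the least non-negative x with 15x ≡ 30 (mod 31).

15⁻¹ ≡ 29 (mod 31) because 15·29 = 435 = 14·31 + 1.
So x ≡ 29·30 = 870 ≡ 2 (mod 31).
Check: 15·2 = 30 = 0·31 + 30.

2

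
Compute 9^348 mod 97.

By repeated squaring mod 97: 9^1≡9, 9^2≡81, 9^4≡62, 9^8≡61, 9^16≡35, 9^32≡61, 9^64≡35, 9^128≡61, 9^256≡35.
348 = 4 + 8 + 16 + 64 + 256, so 9^348 ≡ 62·61·35·35·35 ≡ 96 (mod 97).

96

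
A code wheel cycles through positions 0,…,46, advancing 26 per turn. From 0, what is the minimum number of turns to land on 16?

26⁻¹ ≡ 38 (mod 47) because 26·38 = 988 = 21·47 + 1.
Multiplying both sides by 38: x ≡ 38·16 = 608 ≡ 44 (mod 47).

44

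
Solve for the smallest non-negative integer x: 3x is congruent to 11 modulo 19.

10

The inverse of 3 mod 19 is 13 (since 3·13 = 39 ≡ 1).
So x ≡ 13·11 = 143 ≡ 10 (mod 19).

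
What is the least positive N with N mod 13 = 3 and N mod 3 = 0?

3

x ≡ 0 (mod 3) gives x ∈ {0, 3}.
The first of these with x mod 13 = 3 is 3.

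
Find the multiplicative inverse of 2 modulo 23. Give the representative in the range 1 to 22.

12

23 = 11·2 + 1
2 = 2·1 + 0
Back-substituting gives 2·12 ≡ 1 (mod 23).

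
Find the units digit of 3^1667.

Powers of 3 mod 10 repeat with period 4: 3, 9, 7, 1.
1667 leaves remainder 3 on division by 4, so 3^1667 ends in 7.

7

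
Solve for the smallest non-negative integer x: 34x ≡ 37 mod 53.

12

The inverse of 34 mod 53 is 39 (since 34·39 = 1326 ≡ 1).
Multiplying both sides by 39: x ≡ 39·37 = 1443 ≡ 12 (mod 53).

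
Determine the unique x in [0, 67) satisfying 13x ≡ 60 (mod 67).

The inverse of 13 mod 67 is 31 (since 13·31 = 403 ≡ 1).
So x ≡ 31·60 = 1860 ≡ 51 (mod 67).
Check: 13·51 = 663 = 9·67 + 60.

51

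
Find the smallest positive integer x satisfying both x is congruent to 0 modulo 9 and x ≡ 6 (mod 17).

x ≡ 0 (mod 9) gives x ∈ {0, 9, 18, 27, 36, 45, 54, 63, …}.
The first of these with x mod 17 = 6 is 108.

108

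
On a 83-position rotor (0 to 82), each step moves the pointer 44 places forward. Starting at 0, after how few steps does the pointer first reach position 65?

26

44⁻¹ ≡ 17 (mod 83) because 44·17 = 748 = 9·83 + 1.
So x ≡ 17·65 = 1105 ≡ 26 (mod 83).
Check: 44·26 = 1144 = 13·83 + 65.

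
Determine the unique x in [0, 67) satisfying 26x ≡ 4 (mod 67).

26⁻¹ ≡ 49 (mod 67) because 26·49 = 1274 = 19·67 + 1.
So x ≡ 49·4 = 196 ≡ 62 (mod 67).
Check: 26·62 = 1612 = 24·67 + 4.

62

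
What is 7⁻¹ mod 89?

7·51 = 357 = 4·89 + 1, so 7⁻¹ ≡ 51 (mod 89).

51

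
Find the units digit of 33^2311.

7

The units digit of 33^n cycles with period 4: 3, 9, 7, 1, …
2311 mod 4 = 3, so the last digit matches 3^3 = 7.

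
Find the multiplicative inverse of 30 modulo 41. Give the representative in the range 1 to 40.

41 = 1·30 + 11
30 = 2·11 + 8
11 = 1·8 + 3
8 = 2·3 + 2
3 = 1·2 + 1
2 = 2·1 + 0
Back-substituting gives 30·26 ≡ 1 (mod 41).

26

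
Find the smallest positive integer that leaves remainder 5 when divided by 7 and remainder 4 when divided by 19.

Since 19·3 ≡ 1 (mod 7), take x = 4 + 19·((5−4)·3 mod 7) = 4 + 19·3 = 61.
Check: 61 mod 7 = 5, 61 mod 19 = 4.

61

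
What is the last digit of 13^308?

1

Powers of 3 mod 10 repeat with period 4: 3, 9, 7, 1.
308 leaves remainder 0 on division by 4, so 13^308 ends in 1.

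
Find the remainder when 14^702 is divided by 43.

Square-and-reduce mod 43: 14^1≡14, 14^2≡24, 14^4≡17, 14^8≡31, 14^16≡15, 14^32≡10, 14^64≡14, 14^128≡24, 14^256≡17, 14^512≡31.
702 = 2 + 4 + 8 + 16 + 32 + 128 + 512, so 14^702 ≡ 24·17·31·15·10·24·31 ≡ 4 (mod 43).

4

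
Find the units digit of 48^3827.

The units digit of 48^n cycles with period 4: 8, 4, 2, 6, …
3827 leaves remainder 3 on division by 4, so 48^3827 ends in 2.

2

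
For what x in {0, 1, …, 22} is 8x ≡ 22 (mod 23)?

8⁻¹ ≡ 3 (mod 23) because 8·3 = 24 = 1·23 + 1.
So x ≡ 3·22 = 66 ≡ 20 (mod 23).
Check: 8·20 = 160 = 6·23 + 22.

20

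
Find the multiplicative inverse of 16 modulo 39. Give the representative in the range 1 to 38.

16·22 = 352 = 9·39 + 1, so 16⁻¹ ≡ 22 (mod 39).

22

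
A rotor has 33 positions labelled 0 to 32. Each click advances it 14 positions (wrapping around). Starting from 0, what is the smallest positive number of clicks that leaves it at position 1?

14·26 = 364 = 11·33 + 1, so 14⁻¹ ≡ 26 (mod 33).

26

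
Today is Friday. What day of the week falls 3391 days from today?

Monday

Dividing 3391 by 7 gives quotient 484 and remainder 3.
Friday + 3 days → Monday.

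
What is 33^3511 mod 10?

7

Last digits of 3^n: 3, 9, 7, 1 (period 4).
3511 leaves remainder 3 on division by 4, so 33^3511 ends in 7.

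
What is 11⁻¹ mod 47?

11·30 = 330 = 7·47 + 1, so 11⁻¹ ≡ 30 (mod 47).

30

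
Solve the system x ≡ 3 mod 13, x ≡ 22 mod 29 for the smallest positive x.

x ≡ 3 (mod 13) gives x ∈ {3, 16, 29, 42, 55, 68, 81, 94, …}.
The first of these with x mod 29 = 22 is 341.

341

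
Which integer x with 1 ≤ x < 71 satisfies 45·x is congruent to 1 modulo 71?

30

45·30 = 1350 = 19·71 + 1, so 45⁻¹ ≡ 30 (mod 71).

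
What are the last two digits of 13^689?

73

By repeated squaring mod 100: 13^1≡13, 13^2≡69, 13^4≡61, 13^8≡21, 13^16≡41, 13^32≡81, 13^64≡61, 13^128≡21, 13^256≡41, 13^512≡81.
689 = 1 + 16 + 32 + 128 + 512, so 13^689 ≡ 13·41·81·21·81 ≡ 73 (mod 100).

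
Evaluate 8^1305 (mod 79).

Successive squares of 8 mod 79: 8^1≡8, 8^2≡64, 8^4≡67, 8^8≡65, 8^16≡38, 8^32≡22, 8^64≡10, 8^128≡21, 8^256≡46, 8^512≡62, 8^1024≡52.
Since 1305 = 1 + 8 + 16 + 256 + 1024 in binary, 8^1305 ≡ 8·65·38·46·52 ≡ 62 (mod 79).

62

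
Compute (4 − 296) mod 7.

296 = 42·7 + 2, so 296 mod 7 = 2.
(4 − 2) mod 7 = 2.

2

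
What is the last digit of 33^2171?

Last digits of 3^n: 3, 9, 7, 1 (period 4).
2171 leaves remainder 3 on division by 4, so 33^2171 ends in 7.

7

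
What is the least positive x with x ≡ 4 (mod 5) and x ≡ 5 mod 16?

x ≡ 4 (mod 5) gives x ∈ {4, 9, 14, 19, 24, 29, 34, 39, …}.
The first of these with x mod 16 = 5 is 69.

69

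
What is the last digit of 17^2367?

Powers of 7 mod 10 repeat with period 4: 7, 9, 3, 1.
2367 leaves remainder 3 on division by 4, so 17^2367 ends in 3.

3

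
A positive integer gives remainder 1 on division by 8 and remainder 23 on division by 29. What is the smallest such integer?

x ≡ 1 (mod 8) gives x ∈ {1, 9, 17, 25, 33, 41, 49, 57, …}.
The first of these with x mod 29 = 23 is 81.

81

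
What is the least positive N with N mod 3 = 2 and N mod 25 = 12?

62

Since 25·1 ≡ 1 (mod 3), take x = 12 + 25·((2−12)·1 mod 3) = 12 + 25·2 = 62.
Check: 62 mod 3 = 2, 62 mod 25 = 12.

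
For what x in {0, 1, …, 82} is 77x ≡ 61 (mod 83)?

The inverse of 77 mod 83 is 69 (since 77·69 = 5313 ≡ 1).
Multiplying both sides by 69: x ≡ 69·61 = 4209 ≡ 59 (mod 83).

59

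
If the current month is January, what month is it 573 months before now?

573 = 47·12 + 9, so 573 mod 12 = 9.
January − 9 months → April.

April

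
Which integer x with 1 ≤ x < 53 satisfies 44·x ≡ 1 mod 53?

47

44·47 = 2068 = 39·53 + 1, so 44⁻¹ ≡ 47 (mod 53).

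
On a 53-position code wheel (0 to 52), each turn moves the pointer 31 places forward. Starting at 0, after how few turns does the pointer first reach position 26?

47

31⁻¹ ≡ 12 (mod 53) because 31·12 = 372 = 7·53 + 1.
Multiplying both sides by 12: x ≡ 12·26 = 312 ≡ 47 (mod 53).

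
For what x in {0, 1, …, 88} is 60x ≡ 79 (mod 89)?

74

60⁻¹ ≡ 46 (mod 89) because 60·46 = 2760 = 31·89 + 1.
So x ≡ 46·79 = 3634 ≡ 74 (mod 89).
Check: 60·74 = 4440 = 49·89 + 79.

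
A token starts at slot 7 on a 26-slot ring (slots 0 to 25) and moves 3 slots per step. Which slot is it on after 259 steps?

4

259·3 = 777.
777 − 29·26 = 23, so 777 ≡ 23 (mod 26).
(7 + 23) mod 26 = 4.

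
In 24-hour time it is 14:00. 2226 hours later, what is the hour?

8

2226 = 92·24 + 18, so 2226 mod 24 = 18.
(14 + 18) mod 24 = 8.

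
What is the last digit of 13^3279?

Powers of 3 mod 10 repeat with period 4: 3, 9, 7, 1.
3279 mod 4 = 3, so the last digit matches 3^3 = 7.

7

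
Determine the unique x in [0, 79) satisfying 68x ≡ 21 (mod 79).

The inverse of 68 mod 79 is 43 (since 68·43 = 2924 ≡ 1).
Multiplying both sides by 43: x ≡ 43·21 = 903 ≡ 34 (mod 79).
Check: 68·34 = 2312 = 29·79 + 21.

34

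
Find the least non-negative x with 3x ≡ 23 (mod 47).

39

3⁻¹ ≡ 16 (mod 47) because 3·16 = 48 = 1·47 + 1.
So x ≡ 16·23 = 368 ≡ 39 (mod 47).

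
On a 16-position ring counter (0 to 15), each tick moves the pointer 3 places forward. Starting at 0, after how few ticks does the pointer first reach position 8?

3⁻¹ ≡ 11 (mod 16) because 3·11 = 33 = 2·16 + 1.
So x ≡ 11·8 = 88 ≡ 8 (mod 16).

8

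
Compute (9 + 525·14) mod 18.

525·14 = 7350.
7350 − 408·18 = 6, so 7350 ≡ 6 (mod 18).
(9 + 6) mod 18 = 15.

15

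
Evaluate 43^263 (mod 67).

Square-and-reduce mod 67: 43^1≡43, 43^2≡40, 43^4≡59, 43^8≡64, 43^16≡9, 43^32≡14, 43^64≡62, 43^128≡25, 43^256≡22.
Since 263 = 1 + 2 + 4 + 256 in binary, 43^263 ≡ 43·40·59·22 ≡ 53 (mod 67).

53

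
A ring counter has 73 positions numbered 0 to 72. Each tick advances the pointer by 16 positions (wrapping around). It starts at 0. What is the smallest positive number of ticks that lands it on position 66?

68

16⁻¹ ≡ 32 (mod 73) because 16·32 = 512 = 7·73 + 1.
So x ≡ 32·66 = 2112 ≡ 68 (mod 73).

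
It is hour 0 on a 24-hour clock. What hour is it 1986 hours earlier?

Dividing 1986 by 24 gives quotient 82 and remainder 18.
(0 − 18) mod 24 = 6.

6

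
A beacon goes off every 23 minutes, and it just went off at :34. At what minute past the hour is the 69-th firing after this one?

69·23 = 1587.
1587 − 26·60 = 27, so 1587 ≡ 27 (mod 60).
(34 + 27) mod 60 = 1.

1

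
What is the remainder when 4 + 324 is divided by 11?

324 mod 11 = 5 (since 29·11 = 319).
(4 + 5) mod 11 = 9.

9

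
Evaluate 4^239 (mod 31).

Successive squares of 4 mod 31: 4^1≡4, 4^2≡16, 4^4≡8, 4^8≡2, 4^16≡4, 4^32≡16, 4^64≡8, 4^128≡2.
239 = 1 + 2 + 4 + 8 + 32 + 64 + 128, so 4^239 ≡ 4·16·8·2·16·8·2 ≡ 8 (mod 31).

8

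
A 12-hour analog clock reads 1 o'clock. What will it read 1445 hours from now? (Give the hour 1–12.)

Dividing 1445 by 12 gives quotient 120 and remainder 5.
1 + 5 → 6 on a 12-hour dial.

6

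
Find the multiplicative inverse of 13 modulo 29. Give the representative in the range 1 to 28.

13·9 = 117 = 4·29 + 1, so 13⁻¹ ≡ 9 (mod 29).

9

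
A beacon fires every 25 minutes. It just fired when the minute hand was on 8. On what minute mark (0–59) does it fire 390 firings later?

38

390·25 = 9750.
Dividing 9750 by 60 gives quotient 162 and remainder 30.
(8 + 30) mod 60 = 38.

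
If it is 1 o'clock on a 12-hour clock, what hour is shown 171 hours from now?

171 = 14·12 + 3, so 171 mod 12 = 3.
1 + 3 → 4 on a 12-hour dial.

4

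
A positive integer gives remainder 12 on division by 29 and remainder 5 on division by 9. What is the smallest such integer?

41

Since 9·13 ≡ 1 (mod 29), take x = 5 + 9·((12−5)·13 mod 29) = 5 + 9·4 = 41.
Check: 41 mod 29 = 12, 41 mod 9 = 5.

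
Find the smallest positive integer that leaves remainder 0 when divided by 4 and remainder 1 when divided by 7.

8

x ≡ 0 (mod 4) gives x ∈ {0, 4, 8}.
The first of these with x mod 7 = 1 is 8.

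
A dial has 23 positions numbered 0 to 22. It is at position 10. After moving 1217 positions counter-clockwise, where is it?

12

1217 − 52·23 = 21, so 1217 ≡ 21 (mod 23).
(10 − 21) mod 23 = 12.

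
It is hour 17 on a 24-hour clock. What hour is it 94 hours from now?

15

Dividing 94 by 24 gives quotient 3 and remainder 22.
(17 + 22) mod 24 = 15.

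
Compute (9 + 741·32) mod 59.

741·32 = 23712.
23712 = 401·59 + 53, so 23712 mod 59 = 53.
(9 + 53) mod 59 = 3.

3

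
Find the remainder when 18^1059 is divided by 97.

12

By repeated squaring mod 97: 18^1≡18, 18^2≡33, 18^4≡22, 18^8≡96, 18^16≡1, 18^32≡1, 18^64≡1, 18^128≡1, 18^256≡1, 18^512≡1, 18^1024≡1.
1059 = 1 + 2 + 32 + 1024, so 18^1059 ≡ 18·33·1·1 ≡ 12 (mod 97).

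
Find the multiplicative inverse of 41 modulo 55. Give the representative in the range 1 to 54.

51

55 = 1·41 + 14
41 = 2·14 + 13
14 = 1·13 + 1
13 = 13·1 + 0
Back-substituting gives 41·51 ≡ 1 (mod 55).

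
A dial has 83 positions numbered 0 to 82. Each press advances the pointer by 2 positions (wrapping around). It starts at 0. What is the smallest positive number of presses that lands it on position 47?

65

2⁻¹ ≡ 42 (mod 83) because 2·42 = 84 = 1·83 + 1.
So x ≡ 42·47 = 1974 ≡ 65 (mod 83).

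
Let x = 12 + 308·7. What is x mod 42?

308·7 = 2156.
Dividing 2156 by 42 gives quotient 51 and remainder 14.
(12 + 14) mod 42 = 26.

26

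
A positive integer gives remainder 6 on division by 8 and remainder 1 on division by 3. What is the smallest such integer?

Since 3·3 ≡ 1 (mod 8), take x = 1 + 3·((6−1)·3 mod 8) = 1 + 3·7 = 22.
Check: 22 mod 8 = 6, 22 mod 3 = 1.

22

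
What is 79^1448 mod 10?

1

The units digit of 79^n cycles with period 2: 9, 1, …
1448 leaves remainder 0 on division by 2, so 79^1448 ends in 1.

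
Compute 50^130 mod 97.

75

By repeated squaring mod 97: 50^1≡50, 50^2≡75, 50^4≡96, 50^8≡1, 50^16≡1, 50^32≡1, 50^64≡1, 50^128≡1.
Since 130 = 2 + 128 in binary, 50^130 ≡ 75·1 ≡ 75 (mod 97).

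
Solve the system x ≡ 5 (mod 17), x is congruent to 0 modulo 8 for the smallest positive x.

56

x ≡ 0 (mod 8) gives x ∈ {0, 8, 16, 24, 32, 40, 48, 56}.
The first of these with x mod 17 = 5 is 56.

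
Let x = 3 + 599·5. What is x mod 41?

599·5 = 2995.
Dividing 2995 by 41 gives quotient 73 and remainder 2.
(3 + 2) mod 41 = 5.

5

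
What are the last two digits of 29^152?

41

Square-and-reduce mod 100: 29^1≡29, 29^2≡41, 29^4≡81, 29^8≡61, 29^16≡21, 29^32≡41, 29^64≡81, 29^128≡61.
152 = 8 + 16 + 128, so 29^152 ≡ 61·21·61 ≡ 41 (mod 100).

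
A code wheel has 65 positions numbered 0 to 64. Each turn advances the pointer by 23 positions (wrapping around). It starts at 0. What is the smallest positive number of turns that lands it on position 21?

32

The inverse of 23 mod 65 is 17 (since 23·17 = 391 ≡ 1).
So x ≡ 17·21 = 357 ≡ 32 (mod 65).
Check: 23·32 = 736 = 11·65 + 21.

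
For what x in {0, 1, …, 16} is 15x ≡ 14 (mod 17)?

10

The inverse of 15 mod 17 is 8 (since 15·8 = 120 ≡ 1).
Multiplying both sides by 8: x ≡ 8·14 = 112 ≡ 10 (mod 17).
Check: 15·10 = 150 = 8·17 + 14.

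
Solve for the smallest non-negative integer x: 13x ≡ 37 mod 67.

13⁻¹ ≡ 31 (mod 67) because 13·31 = 403 = 6·67 + 1.
Multiplying both sides by 31: x ≡ 31·37 = 1147 ≡ 8 (mod 67).

8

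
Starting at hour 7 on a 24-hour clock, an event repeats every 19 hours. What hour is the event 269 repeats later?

6

269·19 = 5111.
5111 − 212·24 = 23, so 5111 ≡ 23 (mod 24).
(7 + 23) mod 24 = 6.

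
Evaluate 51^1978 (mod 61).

By repeated squaring mod 61: 51^1≡51, 51^2≡39, 51^4≡57, 51^8≡16, 51^16≡12, 51^32≡22, 51^64≡57, 51^128≡16, 51^256≡12, 51^512≡22, 51^1024≡57.
1978 = 2 + 8 + 16 + 32 + 128 + 256 + 512 + 1024, so 51^1978 ≡ 39·16·12·22·16·12·22·57 ≡ 36 (mod 61).

36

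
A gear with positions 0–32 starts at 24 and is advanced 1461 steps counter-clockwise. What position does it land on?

Dividing 1461 by 33 gives quotient 44 and remainder 9.
(24 − 9) mod 33 = 15.

15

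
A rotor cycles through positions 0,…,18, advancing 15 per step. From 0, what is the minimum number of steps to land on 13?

11

The inverse of 15 mod 19 is 14 (since 15·14 = 210 ≡ 1).
Multiplying both sides by 14: x ≡ 14·13 = 182 ≡ 11 (mod 19).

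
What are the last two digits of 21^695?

01

Square-and-reduce mod 100: 21^1≡21, 21^2≡41, 21^4≡81, 21^8≡61, 21^16≡21, 21^32≡41, 21^64≡81, 21^128≡61, 21^256≡21, 21^512≡41.
695 = 1 + 2 + 4 + 16 + 32 + 128 + 512, so 21^695 ≡ 21·41·81·21·41·61·41 ≡ 1 (mod 100).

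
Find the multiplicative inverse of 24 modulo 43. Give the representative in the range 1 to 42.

9

24·9 = 216 = 5·43 + 1, so 24⁻¹ ≡ 9 (mod 43).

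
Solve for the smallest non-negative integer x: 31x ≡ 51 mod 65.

The inverse of 31 mod 65 is 21 (since 31·21 = 651 ≡ 1).
So x ≡ 21·51 = 1071 ≡ 31 (mod 65).
Check: 31·31 = 961 = 14·65 + 51.

31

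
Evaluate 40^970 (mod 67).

59

By repeated squaring mod 67: 40^1≡40, 40^2≡59, 40^4≡64, 40^8≡9, 40^16≡14, 40^32≡62, 40^64≡25, 40^128≡22, 40^256≡15, 40^512≡24.
Since 970 = 2 + 8 + 64 + 128 + 256 + 512 in binary, 40^970 ≡ 59·9·25·22·15·24 ≡ 59 (mod 67).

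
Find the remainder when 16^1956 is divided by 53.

Square-and-reduce mod 53: 16^1≡16, 16^2≡44, 16^4≡28, 16^8≡42, 16^16≡15, 16^32≡13, 16^64≡10, 16^128≡47, 16^256≡36, 16^512≡24, 16^1024≡46.
1956 = 4 + 32 + 128 + 256 + 512 + 1024, so 16^1956 ≡ 28·13·47·36·24·46 ≡ 13 (mod 53).

13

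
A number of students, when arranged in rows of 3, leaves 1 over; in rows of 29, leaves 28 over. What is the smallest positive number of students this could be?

28

x ≡ 1 (mod 3) gives x ∈ {1, 4, 7, 10, 13, 16, 19, 22, …}.
The first of these with x mod 29 = 28 is 28.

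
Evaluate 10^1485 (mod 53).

Square-and-reduce mod 53: 10^1≡10, 10^2≡47, 10^4≡36, 10^8≡24, 10^16≡46, 10^32≡49, 10^64≡16, 10^128≡44, 10^256≡28, 10^512≡42, 10^1024≡15.
1485 = 1 + 4 + 8 + 64 + 128 + 256 + 1024, so 10^1485 ≡ 10·36·24·16·44·28·15 ≡ 46 (mod 53).

46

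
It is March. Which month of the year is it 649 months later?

April

Dividing 649 by 12 gives quotient 54 and remainder 1.
March + 1 month → April.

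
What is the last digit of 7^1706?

9

Last digits of 7^n: 7, 9, 3, 1 (period 4).
1706 mod 4 = 2, so the last digit matches 7^2 = 9.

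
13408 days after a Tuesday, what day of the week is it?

13408 = 1915·7 + 3, so 13408 mod 7 = 3.
Tuesday + 3 days → Friday.

Friday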